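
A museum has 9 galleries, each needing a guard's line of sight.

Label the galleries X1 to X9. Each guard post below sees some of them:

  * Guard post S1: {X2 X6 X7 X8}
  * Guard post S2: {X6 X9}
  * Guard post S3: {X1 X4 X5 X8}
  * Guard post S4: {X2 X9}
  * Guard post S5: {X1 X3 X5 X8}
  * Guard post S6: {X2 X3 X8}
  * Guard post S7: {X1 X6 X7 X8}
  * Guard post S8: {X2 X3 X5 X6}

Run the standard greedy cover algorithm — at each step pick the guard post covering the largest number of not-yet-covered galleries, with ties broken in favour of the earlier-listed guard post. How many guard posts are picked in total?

4

Greedy: pick S1 (covers 4 new) → pick S3 (covers 3 new) → pick S2 (covers 1 new) → pick S5 (covers 1 new). Total picks: 4.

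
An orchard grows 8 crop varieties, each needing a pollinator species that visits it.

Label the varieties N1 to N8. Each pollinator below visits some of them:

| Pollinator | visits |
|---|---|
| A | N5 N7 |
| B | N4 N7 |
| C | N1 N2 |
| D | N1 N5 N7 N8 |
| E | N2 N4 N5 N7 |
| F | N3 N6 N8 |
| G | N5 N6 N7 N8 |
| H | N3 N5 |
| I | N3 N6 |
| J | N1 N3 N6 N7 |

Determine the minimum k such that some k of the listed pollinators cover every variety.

Take {D, E, J}. Their union is {N1, N2, N3, N4, N5, N6, N7, N8}, which is all 8 varieties.
No 2 of the 10 pollinators cover everything (all 45 combinations miss at least one variety), so 3 is optimal.

3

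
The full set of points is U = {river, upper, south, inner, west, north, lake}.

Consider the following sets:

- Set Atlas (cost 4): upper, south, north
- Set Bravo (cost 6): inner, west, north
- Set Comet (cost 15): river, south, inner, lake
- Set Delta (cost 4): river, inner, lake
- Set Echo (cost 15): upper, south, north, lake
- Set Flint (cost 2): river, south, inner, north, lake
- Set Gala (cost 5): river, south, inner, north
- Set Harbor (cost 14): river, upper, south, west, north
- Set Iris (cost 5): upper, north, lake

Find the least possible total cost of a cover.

Atlas, Bravo, Flint together cover every point (Atlas ∪ Bravo ∪ Flint = {river, upper, south, inner, west, north, lake}); total cost 4 + 6 + 2 = 12.
No covering selection has total cost below 12.

12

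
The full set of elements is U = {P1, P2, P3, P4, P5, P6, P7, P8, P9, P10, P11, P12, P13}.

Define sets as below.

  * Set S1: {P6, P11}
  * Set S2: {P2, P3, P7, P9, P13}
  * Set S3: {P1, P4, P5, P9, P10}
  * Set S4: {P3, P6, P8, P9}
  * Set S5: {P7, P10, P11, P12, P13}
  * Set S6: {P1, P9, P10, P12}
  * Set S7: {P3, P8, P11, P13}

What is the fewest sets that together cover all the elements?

S2, S3, S4, and S5 cover everything between them: the union {P1, P2, P3, P4, P5, P6, P7, P8, P9, P10, P11, P12, P13} is all of U.
No 3 of the 7 sets cover everything (all 35 combinations miss at least one element), so 4 is optimal.

4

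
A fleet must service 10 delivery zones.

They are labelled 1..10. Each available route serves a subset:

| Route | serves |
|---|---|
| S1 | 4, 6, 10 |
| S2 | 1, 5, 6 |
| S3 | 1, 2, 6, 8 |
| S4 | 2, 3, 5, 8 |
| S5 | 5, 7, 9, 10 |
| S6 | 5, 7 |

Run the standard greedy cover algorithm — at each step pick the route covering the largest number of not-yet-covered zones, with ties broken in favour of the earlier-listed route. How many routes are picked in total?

Greedy: pick S3 (covers 4 new) → pick S5 (covers 4 new) → pick S1 (covers 1 new) → pick S4 (covers 1 new). Total picks: 4.

4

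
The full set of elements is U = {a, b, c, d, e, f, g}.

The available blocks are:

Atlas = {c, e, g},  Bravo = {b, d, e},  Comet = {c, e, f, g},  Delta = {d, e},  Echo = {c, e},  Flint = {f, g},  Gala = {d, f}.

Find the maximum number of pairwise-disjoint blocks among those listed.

2

Echo, Gala are pairwise disjoint (Echo={c,e}; Gala={d,f}).
Every remaining block overlaps one of these, and no 3 of the listed blocks are pairwise disjoint, so 2 is the maximum.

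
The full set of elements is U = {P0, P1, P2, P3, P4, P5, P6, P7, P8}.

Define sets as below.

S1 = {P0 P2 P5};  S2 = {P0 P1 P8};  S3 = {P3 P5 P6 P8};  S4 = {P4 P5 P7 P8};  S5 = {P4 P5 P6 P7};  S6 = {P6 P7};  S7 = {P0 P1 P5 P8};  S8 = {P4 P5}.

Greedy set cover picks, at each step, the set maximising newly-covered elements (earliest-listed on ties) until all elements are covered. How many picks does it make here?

4

Greedy: pick S3 (covers 4 new) → pick S1 (covers 2 new) → pick S4 (covers 2 new) → pick S2 (covers 1 new). Total picks: 4.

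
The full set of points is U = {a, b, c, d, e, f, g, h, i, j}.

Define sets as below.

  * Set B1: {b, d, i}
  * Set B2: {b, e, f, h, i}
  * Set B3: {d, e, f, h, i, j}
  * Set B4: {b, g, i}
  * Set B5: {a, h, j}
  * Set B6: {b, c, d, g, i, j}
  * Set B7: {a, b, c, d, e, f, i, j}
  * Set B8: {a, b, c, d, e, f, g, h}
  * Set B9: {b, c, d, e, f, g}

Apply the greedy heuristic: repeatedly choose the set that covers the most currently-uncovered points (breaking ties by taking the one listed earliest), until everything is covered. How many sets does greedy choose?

Greedy: pick B7 (covers 8 new) → pick B8 (covers 2 new). Total picks: 2.

2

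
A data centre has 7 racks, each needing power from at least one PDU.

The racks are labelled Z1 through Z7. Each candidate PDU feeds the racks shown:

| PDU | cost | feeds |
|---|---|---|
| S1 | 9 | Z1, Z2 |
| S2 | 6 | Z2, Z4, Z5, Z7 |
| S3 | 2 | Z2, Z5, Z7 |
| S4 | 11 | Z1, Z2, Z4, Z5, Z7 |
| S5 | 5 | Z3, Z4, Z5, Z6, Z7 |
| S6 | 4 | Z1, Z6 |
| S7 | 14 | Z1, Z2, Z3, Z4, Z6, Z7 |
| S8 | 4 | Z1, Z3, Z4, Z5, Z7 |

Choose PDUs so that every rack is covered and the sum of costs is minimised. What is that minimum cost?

10

S3, S6, S8 together cover every rack (S3 ∪ S6 ∪ S8 = {Z1, Z2, Z3, Z4, Z5, Z6, Z7}); total cost 2 + 4 + 4 = 10.
No covering selection has total cost below 10.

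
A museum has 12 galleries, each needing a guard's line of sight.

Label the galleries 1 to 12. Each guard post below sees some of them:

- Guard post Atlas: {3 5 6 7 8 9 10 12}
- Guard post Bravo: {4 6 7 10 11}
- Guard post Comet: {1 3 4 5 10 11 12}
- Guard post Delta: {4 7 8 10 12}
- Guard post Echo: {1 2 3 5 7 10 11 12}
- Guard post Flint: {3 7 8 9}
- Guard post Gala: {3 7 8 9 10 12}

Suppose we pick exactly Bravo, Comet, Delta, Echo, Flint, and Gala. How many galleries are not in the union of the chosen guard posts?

0

Union of Bravo, Comet, Delta, Echo, Flint, Gala = {1, 2, 3, 4, 5, 6, 7, 8, 9, 10, 11, 12} — that's every gallery, so 0 are uncovered.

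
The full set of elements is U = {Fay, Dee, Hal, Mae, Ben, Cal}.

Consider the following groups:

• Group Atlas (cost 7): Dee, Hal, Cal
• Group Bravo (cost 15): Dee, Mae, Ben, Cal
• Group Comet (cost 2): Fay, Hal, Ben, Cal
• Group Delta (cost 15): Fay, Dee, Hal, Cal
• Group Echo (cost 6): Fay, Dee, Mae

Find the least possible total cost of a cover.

Comet, Echo together cover every element (Comet ∪ Echo = {Fay, Dee, Hal, Mae, Ben, Cal}); total cost 2 + 6 = 8.
No covering selection has total cost below 8.

8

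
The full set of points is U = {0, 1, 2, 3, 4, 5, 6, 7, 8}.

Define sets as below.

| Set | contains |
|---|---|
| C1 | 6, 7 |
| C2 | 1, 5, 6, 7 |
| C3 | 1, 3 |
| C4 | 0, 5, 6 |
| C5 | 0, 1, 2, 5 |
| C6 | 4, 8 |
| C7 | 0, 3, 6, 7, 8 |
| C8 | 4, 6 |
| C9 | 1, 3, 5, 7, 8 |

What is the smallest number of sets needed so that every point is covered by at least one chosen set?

3

Take {C5, C6, C7}. Their union is {0, 1, 2, 3, 4, 5, 6, 7, 8}, which is all 9 points.
Only C5 contains 2, so C5 is forced; the remaining 5 points need at least 2 more sets (each remaining set adds at most 4) — so at least 3 sets are needed, and 3 is optimal.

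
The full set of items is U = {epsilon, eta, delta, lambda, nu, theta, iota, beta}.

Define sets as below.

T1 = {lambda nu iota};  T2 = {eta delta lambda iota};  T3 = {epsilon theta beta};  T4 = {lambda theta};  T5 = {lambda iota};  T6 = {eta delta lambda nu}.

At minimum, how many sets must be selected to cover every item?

T1 and T2 and T3 together: T1 ∪ T2 ∪ T3 = {epsilon, eta, delta, lambda, nu, theta, iota, beta} — every item is covered.
Only T3 contains epsilon, so T3 is forced; the remaining 5 items need at least 2 more sets (each remaining set adds at most 4) — so at least 3 sets are needed, and 3 is optimal.

3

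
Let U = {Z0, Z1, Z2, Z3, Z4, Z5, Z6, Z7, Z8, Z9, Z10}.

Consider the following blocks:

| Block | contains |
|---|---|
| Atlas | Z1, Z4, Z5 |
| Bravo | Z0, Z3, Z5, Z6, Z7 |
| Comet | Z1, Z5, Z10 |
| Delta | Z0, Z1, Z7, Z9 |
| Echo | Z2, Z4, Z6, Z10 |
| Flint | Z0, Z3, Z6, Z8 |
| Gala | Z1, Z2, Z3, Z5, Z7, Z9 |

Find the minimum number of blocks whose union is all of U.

Echo and Flint and Gala together: Echo ∪ Flint ∪ Gala = {Z0, Z1, Z2, Z3, Z4, Z5, Z6, Z7, Z8, Z9, Z10} — every element is covered.
Only Flint contains Z8, so Flint is forced; the remaining 7 elements need at least 2 more blocks (each remaining block adds at most 5) — so at least 3 blocks are needed, and 3 is optimal.

3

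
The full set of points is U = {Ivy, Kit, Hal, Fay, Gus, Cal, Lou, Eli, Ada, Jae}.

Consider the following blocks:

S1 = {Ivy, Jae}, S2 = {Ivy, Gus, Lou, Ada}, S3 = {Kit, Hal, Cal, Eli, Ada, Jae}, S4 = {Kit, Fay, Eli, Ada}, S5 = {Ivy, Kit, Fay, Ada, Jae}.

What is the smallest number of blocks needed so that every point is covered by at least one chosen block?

3

S2 and S3 and S5 together: S2 ∪ S3 ∪ S5 = {Ivy, Kit, Hal, Fay, Gus, Cal, Lou, Eli, Ada, Jae} — every point is covered.
Only S3 contains Hal, so S3 is forced; the remaining 4 points need at least 2 more blocks (each remaining block adds at most 3) — so at least 3 blocks are needed, and 3 is optimal.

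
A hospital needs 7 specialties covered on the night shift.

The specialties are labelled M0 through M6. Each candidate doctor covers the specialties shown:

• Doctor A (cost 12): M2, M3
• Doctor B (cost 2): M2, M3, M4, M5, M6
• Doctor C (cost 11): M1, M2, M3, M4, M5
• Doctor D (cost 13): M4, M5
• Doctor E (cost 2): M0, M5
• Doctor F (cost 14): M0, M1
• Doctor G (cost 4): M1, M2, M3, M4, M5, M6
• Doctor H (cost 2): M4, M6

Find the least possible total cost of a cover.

E, G together cover every specialty (E ∪ G = {M0, M1, M2, M3, M4, M5, M6}); total cost 2 + 4 = 6.
The greedy pick B, E, G costs 8; no covering selection beats 6.

6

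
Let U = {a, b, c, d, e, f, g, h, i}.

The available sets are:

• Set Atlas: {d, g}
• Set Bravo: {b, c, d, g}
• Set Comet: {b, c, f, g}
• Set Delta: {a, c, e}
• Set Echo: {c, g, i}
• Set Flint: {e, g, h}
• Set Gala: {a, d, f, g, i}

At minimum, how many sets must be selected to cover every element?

3

Take {Comet, Flint, Gala}. Their union is {a, b, c, d, e, f, g, h, i}, which is all 9 elements.
Only Flint contains h, so Flint is forced; the remaining 6 elements need at least 2 more sets (each remaining set adds at most 4) — so at least 3 sets are needed, and 3 is optimal.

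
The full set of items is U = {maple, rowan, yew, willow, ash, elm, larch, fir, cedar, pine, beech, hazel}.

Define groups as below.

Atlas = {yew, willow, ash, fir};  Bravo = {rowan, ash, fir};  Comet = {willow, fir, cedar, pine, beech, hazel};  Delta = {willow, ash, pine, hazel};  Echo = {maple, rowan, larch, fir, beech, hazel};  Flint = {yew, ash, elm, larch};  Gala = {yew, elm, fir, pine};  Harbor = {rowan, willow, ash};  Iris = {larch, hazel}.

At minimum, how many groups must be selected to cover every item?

Comet and Echo and Flint together: Comet ∪ Echo ∪ Flint = {maple, rowan, yew, willow, ash, elm, larch, fir, cedar, pine, beech, hazel} — every item is covered.
Only Echo contains maple, so Echo is forced; the remaining 6 items need at least 2 more groups (each remaining group adds at most 3) — so at least 3 groups are needed, and 3 is optimal.

3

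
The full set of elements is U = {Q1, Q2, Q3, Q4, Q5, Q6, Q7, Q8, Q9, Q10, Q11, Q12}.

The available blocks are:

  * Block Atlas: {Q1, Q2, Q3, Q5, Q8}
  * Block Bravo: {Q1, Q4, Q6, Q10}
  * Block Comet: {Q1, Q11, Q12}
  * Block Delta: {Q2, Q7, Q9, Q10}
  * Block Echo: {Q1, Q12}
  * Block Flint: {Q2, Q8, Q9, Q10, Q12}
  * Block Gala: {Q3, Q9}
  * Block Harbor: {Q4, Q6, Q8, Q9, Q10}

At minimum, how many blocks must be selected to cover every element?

4

Atlas, Comet, Delta, and Harbor cover everything between them: the union {Q1, Q2, Q3, Q4, Q5, Q6, Q7, Q8, Q9, Q10, Q11, Q12} is all of U.
No 3 of the 8 blocks cover everything (all 56 combinations miss at least one element), so 4 is optimal.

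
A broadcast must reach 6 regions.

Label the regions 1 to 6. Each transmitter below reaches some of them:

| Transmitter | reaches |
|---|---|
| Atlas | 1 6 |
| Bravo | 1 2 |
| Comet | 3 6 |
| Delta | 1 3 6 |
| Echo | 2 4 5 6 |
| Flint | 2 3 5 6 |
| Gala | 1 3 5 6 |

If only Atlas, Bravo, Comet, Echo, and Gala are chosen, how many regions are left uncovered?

Union of Atlas, Bravo, Comet, Echo, Gala = {1, 2, 3, 4, 5, 6} — that's every region, so 0 are uncovered.

0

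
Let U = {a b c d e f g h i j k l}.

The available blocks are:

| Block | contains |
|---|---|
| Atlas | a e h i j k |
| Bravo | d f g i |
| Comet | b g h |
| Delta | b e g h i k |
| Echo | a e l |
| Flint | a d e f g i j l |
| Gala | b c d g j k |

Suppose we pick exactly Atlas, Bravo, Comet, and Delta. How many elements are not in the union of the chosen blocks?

2

Union of Atlas, Bravo, Comet, Delta = {a, b, d, e, f, g, h, i, j, k}.
Not covered: c, l — 2 elements.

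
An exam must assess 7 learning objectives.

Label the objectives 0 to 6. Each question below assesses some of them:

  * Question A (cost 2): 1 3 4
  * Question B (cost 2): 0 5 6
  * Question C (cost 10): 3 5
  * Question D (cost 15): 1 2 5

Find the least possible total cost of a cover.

A, B, D together cover every objective (A ∪ B ∪ D = {0, 1, 2, 3, 4, 5, 6}); total cost 2 + 2 + 15 = 19.
No covering selection has total cost below 19.

19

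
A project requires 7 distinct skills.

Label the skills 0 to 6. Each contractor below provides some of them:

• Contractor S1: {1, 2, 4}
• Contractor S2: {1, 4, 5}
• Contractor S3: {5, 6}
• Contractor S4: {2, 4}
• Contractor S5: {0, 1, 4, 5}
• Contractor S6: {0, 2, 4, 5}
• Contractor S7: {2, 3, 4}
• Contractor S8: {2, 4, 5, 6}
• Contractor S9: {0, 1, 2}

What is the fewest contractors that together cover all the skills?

S5 and S7 and S8 together: S5 ∪ S7 ∪ S8 = {0, 1, 2, 3, 4, 5, 6} — every skill is covered.
Only S7 contains 3, so S7 is forced; the remaining 4 skills need at least 2 more contractors (each remaining contractor adds at most 3) — so at least 3 contractors are needed, and 3 is optimal.

3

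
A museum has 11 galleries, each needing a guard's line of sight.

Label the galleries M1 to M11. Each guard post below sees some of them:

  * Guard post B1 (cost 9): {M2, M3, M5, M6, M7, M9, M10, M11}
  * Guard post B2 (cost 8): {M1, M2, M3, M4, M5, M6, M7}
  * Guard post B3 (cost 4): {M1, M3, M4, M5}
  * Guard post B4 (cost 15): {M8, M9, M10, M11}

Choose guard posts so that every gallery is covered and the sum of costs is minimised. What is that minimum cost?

B2, B4 together cover every gallery (B2 ∪ B4 = {M1, M2, M3, M4, M5, M6, M7, M8, M9, M10, M11}); total cost 8 + 15 = 23.
The greedy pick B3, B1, B4 costs 28; no covering selection beats 23.

23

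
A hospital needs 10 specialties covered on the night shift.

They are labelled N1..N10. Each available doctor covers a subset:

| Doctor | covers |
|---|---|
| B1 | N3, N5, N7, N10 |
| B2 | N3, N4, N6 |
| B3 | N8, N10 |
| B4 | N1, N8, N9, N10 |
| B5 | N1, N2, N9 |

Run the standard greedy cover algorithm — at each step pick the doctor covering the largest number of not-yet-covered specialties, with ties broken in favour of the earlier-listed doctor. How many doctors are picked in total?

4

Greedy: pick B1 (covers 4 new) → pick B4 (covers 3 new) → pick B2 (covers 2 new) → pick B5 (covers 1 new). Total picks: 4.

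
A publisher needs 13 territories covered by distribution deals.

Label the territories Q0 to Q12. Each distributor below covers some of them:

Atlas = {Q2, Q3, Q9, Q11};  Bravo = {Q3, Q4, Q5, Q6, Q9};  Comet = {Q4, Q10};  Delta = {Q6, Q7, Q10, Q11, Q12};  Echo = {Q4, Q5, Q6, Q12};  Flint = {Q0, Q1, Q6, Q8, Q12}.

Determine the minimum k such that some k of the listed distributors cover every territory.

Take {Atlas, Bravo, Delta, Flint}. Their union is {Q0, Q1, Q2, Q3, Q4, Q5, Q6, Q7, Q8, Q9, Q10, Q11, Q12}, which is all 13 territories.
No 3 of the 6 distributors cover everything (all 20 combinations miss at least one territory), so 4 is optimal.

4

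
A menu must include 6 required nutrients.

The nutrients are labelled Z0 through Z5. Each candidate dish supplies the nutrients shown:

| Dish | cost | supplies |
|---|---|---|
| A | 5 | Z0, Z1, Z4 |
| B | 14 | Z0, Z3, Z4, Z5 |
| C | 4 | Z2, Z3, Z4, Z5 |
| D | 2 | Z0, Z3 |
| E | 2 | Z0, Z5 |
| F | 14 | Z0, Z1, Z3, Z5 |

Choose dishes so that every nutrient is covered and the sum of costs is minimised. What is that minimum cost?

A, C together cover every nutrient (A ∪ C = {Z0, Z1, Z2, Z3, Z4, Z5}); total cost 5 + 4 = 9.
The greedy pick C, D, A costs 11; no covering selection beats 9.

9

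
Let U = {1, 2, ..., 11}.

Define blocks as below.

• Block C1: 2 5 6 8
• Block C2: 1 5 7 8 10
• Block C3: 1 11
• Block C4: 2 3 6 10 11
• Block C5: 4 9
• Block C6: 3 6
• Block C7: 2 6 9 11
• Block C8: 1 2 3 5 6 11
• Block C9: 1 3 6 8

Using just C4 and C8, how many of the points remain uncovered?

Union of C4, C8 = {1, 2, 3, 5, 6, 10, 11}.
Not covered: 4, 7, 8, 9 — 4 points.

4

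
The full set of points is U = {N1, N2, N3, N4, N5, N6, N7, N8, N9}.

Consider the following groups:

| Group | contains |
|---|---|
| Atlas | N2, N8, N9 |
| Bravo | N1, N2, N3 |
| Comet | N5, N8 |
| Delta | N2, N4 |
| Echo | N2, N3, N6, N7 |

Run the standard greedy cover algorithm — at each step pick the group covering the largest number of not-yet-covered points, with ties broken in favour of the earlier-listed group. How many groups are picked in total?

Greedy: pick Echo (covers 4 new) → pick Atlas (covers 2 new) → pick Bravo (covers 1 new) → pick Comet (covers 1 new) → pick Delta (covers 1 new). Total picks: 5.

5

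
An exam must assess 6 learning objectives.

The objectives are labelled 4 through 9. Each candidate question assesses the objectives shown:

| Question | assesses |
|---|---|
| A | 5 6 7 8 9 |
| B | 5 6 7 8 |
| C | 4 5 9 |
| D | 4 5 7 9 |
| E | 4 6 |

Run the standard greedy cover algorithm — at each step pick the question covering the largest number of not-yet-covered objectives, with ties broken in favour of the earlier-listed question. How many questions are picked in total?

Greedy: pick A (covers 5 new) → pick C (covers 1 new). Total picks: 2.

2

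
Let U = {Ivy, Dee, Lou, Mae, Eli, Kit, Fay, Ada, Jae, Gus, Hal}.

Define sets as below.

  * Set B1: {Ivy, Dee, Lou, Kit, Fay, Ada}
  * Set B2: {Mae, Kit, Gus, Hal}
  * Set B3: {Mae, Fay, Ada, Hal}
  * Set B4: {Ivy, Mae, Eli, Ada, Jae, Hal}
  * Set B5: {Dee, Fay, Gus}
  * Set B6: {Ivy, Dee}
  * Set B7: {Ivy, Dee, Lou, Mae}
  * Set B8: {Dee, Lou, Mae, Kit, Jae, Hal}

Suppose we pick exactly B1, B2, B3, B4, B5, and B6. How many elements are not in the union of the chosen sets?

Union of B1, B2, B3, B4, B5, B6 = {Ivy, Dee, Lou, Mae, Eli, Kit, Fay, Ada, Jae, Gus, Hal} — that's every element, so 0 are uncovered.

0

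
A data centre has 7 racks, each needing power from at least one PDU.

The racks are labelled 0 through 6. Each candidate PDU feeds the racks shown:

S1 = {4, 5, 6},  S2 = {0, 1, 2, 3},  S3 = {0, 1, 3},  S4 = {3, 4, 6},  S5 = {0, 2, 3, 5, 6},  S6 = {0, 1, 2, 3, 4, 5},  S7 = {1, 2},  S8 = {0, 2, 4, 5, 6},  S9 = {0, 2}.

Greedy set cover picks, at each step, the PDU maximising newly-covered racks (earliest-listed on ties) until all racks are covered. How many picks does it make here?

2

Greedy: pick S6 (covers 6 new) → pick S1 (covers 1 new). Total picks: 2.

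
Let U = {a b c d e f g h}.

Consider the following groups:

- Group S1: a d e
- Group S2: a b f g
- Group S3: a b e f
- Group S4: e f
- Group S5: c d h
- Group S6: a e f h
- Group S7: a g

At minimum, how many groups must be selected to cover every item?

3

Take {S2, S5, S6}. Their union is {a, b, c, d, e, f, g, h}, which is all 8 items.
Only S5 contains c, so S5 is forced; the remaining 5 items need at least 2 more groups (each remaining group adds at most 4) — so at least 3 groups are needed, and 3 is optimal.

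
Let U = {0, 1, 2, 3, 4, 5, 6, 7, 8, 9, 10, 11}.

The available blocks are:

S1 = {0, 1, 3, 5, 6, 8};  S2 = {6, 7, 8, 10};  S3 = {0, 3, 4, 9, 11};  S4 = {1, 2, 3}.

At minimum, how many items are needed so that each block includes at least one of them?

2

Take H = {3, 7}. Each listed block contains at least one of these, so H is a hitting set of size 2.
The blocks S2, S3 are pairwise disjoint, so any hitting set needs a separate item for each — at least 2. Hence 2 is optimal.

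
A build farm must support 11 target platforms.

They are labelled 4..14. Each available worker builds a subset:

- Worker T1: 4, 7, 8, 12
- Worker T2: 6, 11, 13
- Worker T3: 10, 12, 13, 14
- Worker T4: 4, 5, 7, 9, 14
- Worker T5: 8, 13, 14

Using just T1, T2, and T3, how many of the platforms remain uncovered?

Union of T1, T2, T3 = {4, 6, 7, 8, 10, 11, 12, 13, 14}.
Not covered: 5, 9 — 2 platforms.

2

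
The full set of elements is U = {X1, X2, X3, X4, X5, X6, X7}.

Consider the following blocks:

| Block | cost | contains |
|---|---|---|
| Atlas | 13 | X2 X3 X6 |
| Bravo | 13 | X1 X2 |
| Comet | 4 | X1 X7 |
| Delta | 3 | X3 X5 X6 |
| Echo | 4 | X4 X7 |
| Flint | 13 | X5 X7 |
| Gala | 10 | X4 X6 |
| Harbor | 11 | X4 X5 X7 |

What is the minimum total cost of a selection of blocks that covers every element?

Bravo, Delta, Echo together cover every element (Bravo ∪ Delta ∪ Echo = {X1, X2, X3, X4, X5, X6, X7}); total cost 13 + 3 + 4 = 20.
The greedy pick Delta, Comet, Echo, Atlas costs 24; no covering selection beats 20.

20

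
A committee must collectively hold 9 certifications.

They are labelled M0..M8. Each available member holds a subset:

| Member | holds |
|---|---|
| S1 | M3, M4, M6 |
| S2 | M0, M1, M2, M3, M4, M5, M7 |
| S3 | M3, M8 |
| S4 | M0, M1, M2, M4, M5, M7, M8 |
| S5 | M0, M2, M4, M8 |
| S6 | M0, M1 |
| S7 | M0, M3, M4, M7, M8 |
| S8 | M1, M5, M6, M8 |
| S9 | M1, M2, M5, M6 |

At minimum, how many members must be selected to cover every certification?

Take {S1, S4}. Their union is {M0, M1, M2, M3, M4, M5, M6, M7, M8}, which is all 9 certifications.
No single member has all 9 certifications (the largest, S2, has 7), so 2 is optimal.

2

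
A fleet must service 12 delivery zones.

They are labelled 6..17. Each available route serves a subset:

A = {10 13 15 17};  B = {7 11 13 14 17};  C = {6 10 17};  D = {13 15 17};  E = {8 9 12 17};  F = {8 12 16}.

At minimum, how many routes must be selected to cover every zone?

A and B and C and E and F together: A ∪ B ∪ C ∪ E ∪ F = {6, 7, 8, 9, 10, 11, 12, 13, 14, 15, 16, 17} — every zone is covered.
No 4 of the 6 routes cover everything (all 15 combinations miss at least one zone), so 5 is optimal.

5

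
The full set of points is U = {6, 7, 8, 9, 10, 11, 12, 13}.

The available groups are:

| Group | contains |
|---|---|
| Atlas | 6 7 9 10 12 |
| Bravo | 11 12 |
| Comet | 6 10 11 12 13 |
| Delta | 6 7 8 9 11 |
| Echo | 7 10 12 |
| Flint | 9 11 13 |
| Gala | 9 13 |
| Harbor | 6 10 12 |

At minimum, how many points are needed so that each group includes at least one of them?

The 2 points {9, 12} hit every group.
The groups Echo, Flint are pairwise disjoint, so any hitting set needs a separate point for each — at least 2. Hence 2 is optimal.

2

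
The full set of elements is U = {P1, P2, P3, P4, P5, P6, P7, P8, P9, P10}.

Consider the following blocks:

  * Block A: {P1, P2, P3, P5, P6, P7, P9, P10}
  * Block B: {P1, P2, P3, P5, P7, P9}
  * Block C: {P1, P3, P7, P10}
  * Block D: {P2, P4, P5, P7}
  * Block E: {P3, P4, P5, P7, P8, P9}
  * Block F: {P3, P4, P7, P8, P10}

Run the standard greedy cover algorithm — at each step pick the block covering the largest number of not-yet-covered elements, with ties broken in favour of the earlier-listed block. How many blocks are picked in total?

Greedy: pick A (covers 8 new) → pick E (covers 2 new). Total picks: 2.

2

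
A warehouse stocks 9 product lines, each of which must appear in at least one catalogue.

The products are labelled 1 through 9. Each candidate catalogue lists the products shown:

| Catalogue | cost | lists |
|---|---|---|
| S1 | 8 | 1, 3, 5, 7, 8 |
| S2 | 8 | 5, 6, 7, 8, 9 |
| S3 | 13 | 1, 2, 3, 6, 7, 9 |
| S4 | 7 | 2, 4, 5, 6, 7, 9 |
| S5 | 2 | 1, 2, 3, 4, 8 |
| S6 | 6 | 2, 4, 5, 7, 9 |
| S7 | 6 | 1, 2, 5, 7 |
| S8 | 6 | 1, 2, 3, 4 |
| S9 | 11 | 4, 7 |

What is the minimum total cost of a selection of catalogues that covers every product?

9

S4, S5 together cover every product (S4 ∪ S5 = {1, 2, 3, 4, 5, 6, 7, 8, 9}); total cost 7 + 2 = 9.
No covering selection has total cost below 9.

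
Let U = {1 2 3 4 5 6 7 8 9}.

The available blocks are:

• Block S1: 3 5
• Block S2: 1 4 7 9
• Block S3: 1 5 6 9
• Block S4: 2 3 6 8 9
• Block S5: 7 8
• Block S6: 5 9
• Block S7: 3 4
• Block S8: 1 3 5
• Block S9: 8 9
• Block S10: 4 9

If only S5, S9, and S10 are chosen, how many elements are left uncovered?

5

Union of S5, S9, S10 = {4, 7, 8, 9}.
Not covered: 1, 2, 3, 5, 6 — 5 elements.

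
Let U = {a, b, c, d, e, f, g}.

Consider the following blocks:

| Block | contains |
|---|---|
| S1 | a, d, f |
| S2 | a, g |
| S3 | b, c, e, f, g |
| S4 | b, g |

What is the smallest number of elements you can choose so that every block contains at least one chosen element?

2

Take H = {a, g}. Each listed block contains at least one of these, so H is a hitting set of size 2.
The blocks S1, S4 are pairwise disjoint, so any hitting set needs a separate element for each — at least 2. Hence 2 is optimal.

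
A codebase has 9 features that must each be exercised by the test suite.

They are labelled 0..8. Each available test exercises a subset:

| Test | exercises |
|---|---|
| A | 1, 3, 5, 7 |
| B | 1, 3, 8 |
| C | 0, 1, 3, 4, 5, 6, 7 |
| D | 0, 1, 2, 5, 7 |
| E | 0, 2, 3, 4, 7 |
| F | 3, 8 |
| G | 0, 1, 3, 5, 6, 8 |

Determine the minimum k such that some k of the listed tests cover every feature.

Take {E, G}. Their union is {0, 1, 2, 3, 4, 5, 6, 7, 8}, which is all 9 features.
No single test has all 9 features (the largest, C, has 7), so 2 is optimal.

2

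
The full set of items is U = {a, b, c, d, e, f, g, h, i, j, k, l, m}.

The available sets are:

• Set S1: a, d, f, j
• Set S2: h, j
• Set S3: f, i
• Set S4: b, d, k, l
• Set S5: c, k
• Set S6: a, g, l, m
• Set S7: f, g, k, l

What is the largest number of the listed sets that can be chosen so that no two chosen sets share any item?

S2, S3, S5, S6 are pairwise disjoint (S2={h,j}; S3={f,i}; S5={c,k}; S6={a,g,l,m}).
Every remaining set overlaps one of these, and no 5 of the listed sets are pairwise disjoint, so 4 is the maximum.

4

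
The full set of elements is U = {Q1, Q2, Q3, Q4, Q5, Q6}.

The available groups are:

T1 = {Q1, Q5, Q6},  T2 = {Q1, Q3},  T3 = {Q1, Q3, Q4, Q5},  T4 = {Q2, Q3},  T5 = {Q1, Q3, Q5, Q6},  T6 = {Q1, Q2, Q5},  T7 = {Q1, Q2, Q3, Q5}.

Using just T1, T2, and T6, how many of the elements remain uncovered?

Union of T1, T2, T6 = {Q1, Q2, Q3, Q5, Q6}.
Not covered: Q4 — 1 element.

1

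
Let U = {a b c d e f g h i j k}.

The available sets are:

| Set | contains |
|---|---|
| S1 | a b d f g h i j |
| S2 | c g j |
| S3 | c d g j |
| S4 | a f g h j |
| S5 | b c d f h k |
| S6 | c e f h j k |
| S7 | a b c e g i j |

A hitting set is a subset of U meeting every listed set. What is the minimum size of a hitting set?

2

The 2 points {c, f} hit every set.
No single point lies in every set, so at least 2 are needed and 2 is optimal.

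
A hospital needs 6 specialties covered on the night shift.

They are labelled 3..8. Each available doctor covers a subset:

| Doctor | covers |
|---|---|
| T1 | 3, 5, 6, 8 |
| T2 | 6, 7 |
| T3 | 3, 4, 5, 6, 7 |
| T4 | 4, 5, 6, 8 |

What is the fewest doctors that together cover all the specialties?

2

T1 and T3 together: T1 ∪ T3 = {3, 4, 5, 6, 7, 8} — every specialty is covered.
No single doctor has all 6 specialties (the largest, T3, has 5), so 2 is optimal.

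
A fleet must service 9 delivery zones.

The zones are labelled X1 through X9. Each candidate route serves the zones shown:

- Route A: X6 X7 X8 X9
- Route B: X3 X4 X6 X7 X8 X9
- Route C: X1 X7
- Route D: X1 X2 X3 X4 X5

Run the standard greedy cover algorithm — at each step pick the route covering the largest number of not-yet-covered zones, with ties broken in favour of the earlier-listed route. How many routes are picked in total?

Greedy: pick B (covers 6 new) → pick D (covers 3 new). Total picks: 2.

2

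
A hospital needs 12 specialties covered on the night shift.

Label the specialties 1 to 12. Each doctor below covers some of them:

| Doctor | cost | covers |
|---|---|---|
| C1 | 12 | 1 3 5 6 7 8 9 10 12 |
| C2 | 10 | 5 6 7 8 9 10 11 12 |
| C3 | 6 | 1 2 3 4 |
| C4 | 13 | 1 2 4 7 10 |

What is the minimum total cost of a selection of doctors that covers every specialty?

16

C2, C3 together cover every specialty (C2 ∪ C3 = {1, 2, 3, 4, 5, 6, 7, 8, 9, 10, 11, 12}); total cost 10 + 6 = 16.
No covering selection has total cost below 16.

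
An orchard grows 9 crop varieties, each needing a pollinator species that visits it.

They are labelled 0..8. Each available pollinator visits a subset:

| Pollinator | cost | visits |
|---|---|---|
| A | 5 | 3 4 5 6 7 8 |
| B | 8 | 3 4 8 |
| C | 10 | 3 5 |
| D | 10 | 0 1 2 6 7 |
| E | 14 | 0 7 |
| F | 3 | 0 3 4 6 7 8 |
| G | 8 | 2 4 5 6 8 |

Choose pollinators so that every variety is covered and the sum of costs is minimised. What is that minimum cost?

15

A, D together cover every variety (A ∪ D = {0, 1, 2, 3, 4, 5, 6, 7, 8}); total cost 5 + 10 = 15.
The greedy pick F, G, D costs 21; no covering selection beats 15.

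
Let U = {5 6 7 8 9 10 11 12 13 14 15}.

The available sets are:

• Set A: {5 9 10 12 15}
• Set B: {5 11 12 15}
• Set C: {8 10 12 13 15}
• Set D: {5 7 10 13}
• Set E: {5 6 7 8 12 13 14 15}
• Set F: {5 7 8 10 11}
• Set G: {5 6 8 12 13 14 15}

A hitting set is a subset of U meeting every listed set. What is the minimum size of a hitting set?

H = {7, 12} meets every set (each contains at least one member of H), and |H| = 2.
No single item lies in every set, so at least 2 are needed and 2 is optimal.

2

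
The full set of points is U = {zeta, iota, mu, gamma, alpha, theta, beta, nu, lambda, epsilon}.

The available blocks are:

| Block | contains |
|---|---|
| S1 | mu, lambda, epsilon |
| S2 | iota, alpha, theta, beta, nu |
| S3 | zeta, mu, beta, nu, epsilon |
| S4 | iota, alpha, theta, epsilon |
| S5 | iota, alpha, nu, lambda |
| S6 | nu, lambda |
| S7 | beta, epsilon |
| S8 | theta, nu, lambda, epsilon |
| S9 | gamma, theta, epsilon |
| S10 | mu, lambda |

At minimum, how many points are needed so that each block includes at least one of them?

3

The 3 points {mu, nu, epsilon} hit every block.
No choice of 2 points meets every block, so 3 is the minimum.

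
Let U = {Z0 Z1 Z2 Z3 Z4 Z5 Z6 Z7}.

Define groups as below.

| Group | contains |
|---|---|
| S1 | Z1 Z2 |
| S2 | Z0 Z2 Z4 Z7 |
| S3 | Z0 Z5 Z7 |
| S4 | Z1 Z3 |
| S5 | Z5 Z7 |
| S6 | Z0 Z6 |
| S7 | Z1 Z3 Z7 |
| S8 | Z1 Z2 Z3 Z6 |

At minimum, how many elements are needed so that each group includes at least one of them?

3

The 3 elements {Z0, Z1, Z5} hit every group.
The groups S4, S5, S6 are pairwise disjoint, so any hitting set needs a separate element for each — at least 3. Hence 3 is optimal.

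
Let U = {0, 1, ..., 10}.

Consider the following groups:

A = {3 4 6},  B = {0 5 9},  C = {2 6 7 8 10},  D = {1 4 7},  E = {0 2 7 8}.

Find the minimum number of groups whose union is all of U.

4

Take {A, B, C, D}. Their union is {0, 1, 2, 3, 4, 5, 6, 7, 8, 9, 10}, which is all 11 points.
No 3 of the 5 groups cover everything (all 10 combinations miss at least one point), so 4 is optimal.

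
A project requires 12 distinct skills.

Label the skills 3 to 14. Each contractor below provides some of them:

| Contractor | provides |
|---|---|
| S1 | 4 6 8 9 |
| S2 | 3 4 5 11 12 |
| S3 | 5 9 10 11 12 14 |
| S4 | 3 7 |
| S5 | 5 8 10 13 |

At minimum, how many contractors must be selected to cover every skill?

Take {S1, S3, S4, S5}. Their union is {3, 4, 5, 6, 7, 8, 9, 10, 11, 12, 13, 14}, which is all 12 skills.
No 3 of the 5 contractors cover everything (all 10 combinations miss at least one skill), so 4 is optimal.

4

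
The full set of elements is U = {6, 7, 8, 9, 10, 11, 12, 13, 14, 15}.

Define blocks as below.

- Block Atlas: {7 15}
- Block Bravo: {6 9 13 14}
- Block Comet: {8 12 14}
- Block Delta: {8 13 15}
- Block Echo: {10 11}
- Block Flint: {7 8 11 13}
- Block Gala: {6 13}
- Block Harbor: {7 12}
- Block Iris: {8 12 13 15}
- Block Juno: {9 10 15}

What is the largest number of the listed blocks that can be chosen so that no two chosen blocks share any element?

4

Atlas, Comet, Echo, Gala are pairwise disjoint (Atlas={7,15}; Comet={8,12,14}; Echo={10,11}; Gala={6,13}).
Every remaining block overlaps one of these, and no 5 of the listed blocks are pairwise disjoint, so 4 is the maximum.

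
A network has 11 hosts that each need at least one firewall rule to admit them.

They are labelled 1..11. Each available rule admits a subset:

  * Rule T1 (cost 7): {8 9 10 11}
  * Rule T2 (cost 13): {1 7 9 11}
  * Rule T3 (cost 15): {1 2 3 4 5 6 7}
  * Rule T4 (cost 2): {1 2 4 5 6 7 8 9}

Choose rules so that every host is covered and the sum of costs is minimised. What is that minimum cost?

22

T1, T3 together cover every host (T1 ∪ T3 = {1, 2, 3, 4, 5, 6, 7, 8, 9, 10, 11}); total cost 7 + 15 = 22.
The greedy pick T4, T1, T3 costs 24; no covering selection beats 22.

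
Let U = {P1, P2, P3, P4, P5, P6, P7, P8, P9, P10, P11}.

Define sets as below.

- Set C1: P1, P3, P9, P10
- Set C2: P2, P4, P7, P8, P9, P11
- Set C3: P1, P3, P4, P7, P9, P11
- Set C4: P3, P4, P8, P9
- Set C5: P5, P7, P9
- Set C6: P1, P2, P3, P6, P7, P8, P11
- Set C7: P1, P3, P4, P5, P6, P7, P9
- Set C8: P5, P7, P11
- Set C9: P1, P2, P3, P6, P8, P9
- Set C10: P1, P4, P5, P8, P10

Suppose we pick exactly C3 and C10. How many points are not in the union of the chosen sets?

2

Union of C3, C10 = {P1, P3, P4, P5, P7, P8, P9, P10, P11}.
Not covered: P2, P6 — 2 points.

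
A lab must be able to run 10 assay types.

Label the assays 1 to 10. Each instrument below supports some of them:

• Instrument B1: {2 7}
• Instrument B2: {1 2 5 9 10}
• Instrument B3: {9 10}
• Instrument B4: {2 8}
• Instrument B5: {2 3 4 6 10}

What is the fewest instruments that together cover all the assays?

4

Take {B1, B2, B4, B5}. Their union is {1, 2, 3, 4, 5, 6, 7, 8, 9, 10}, which is all 10 assays.
No 3 of the 5 instruments cover everything (all 10 combinations miss at least one assay), so 4 is optimal.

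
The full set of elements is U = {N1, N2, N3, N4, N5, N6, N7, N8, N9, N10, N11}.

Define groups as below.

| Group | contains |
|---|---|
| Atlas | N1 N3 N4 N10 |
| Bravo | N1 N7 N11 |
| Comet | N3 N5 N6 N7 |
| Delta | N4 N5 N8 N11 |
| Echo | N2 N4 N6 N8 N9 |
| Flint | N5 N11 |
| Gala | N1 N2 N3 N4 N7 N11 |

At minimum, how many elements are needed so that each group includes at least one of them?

Take H = {N3, N4, N11}. Each listed group contains at least one of these, so H is a hitting set of size 3.
No choice of 2 elements meets every group, so 3 is the minimum.

3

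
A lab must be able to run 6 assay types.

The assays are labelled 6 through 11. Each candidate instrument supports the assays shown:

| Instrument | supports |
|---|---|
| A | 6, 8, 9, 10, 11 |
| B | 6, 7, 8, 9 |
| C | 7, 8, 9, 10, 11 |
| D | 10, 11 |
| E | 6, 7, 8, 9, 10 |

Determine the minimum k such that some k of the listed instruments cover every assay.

A and B together: A ∪ B = {6, 7, 8, 9, 10, 11} — every assay is covered.
No single instrument has all 6 assays (the largest, A, has 5), so 2 is optimal.

2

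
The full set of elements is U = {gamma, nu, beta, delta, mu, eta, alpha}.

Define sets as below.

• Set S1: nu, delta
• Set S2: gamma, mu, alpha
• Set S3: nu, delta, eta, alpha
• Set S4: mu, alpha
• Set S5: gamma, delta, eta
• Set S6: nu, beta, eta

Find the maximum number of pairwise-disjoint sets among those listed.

S1, S4 are pairwise disjoint (S1={nu,delta}; S4={mu,alpha}).
Every remaining set overlaps one of these, and no 3 of the listed sets are pairwise disjoint, so 2 is the maximum.

2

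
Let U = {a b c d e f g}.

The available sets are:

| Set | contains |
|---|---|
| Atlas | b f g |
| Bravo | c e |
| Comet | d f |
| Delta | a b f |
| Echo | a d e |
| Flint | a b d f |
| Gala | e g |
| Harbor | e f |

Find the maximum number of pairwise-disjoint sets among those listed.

2

Atlas, Bravo are pairwise disjoint (Atlas={b,f,g}; Bravo={c,e}).
Every remaining set overlaps one of these, and no 3 of the listed sets are pairwise disjoint, so 2 is the maximum.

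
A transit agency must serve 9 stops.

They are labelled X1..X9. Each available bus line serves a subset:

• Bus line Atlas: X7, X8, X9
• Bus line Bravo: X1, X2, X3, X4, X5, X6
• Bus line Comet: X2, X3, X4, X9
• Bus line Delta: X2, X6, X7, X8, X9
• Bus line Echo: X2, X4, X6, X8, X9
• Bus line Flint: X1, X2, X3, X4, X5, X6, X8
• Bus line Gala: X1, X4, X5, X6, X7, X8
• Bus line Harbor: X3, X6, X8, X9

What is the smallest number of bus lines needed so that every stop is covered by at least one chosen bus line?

Comet and Gala together: Comet ∪ Gala = {X1, X2, X3, X4, X5, X6, X7, X8, X9} — every stop is covered.
No single bus line has all 9 stops (the largest, Flint, has 7), so 2 is optimal.

2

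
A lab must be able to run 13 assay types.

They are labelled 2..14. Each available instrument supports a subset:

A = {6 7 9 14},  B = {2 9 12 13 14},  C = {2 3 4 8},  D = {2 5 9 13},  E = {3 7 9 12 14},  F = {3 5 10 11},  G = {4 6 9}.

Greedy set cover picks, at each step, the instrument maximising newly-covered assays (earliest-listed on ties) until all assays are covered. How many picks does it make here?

Greedy: pick B (covers 5 new) → pick F (covers 4 new) → pick A (covers 2 new) → pick C (covers 2 new). Total picks: 4.

4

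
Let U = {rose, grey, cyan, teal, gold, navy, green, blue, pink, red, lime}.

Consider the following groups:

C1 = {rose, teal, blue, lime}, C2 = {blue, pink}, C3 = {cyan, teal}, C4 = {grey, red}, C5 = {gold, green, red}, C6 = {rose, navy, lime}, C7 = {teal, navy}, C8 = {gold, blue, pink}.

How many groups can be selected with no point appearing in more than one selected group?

C3, C4, C6, C8 are pairwise disjoint (C3={cyan,teal}; C4={grey,red}; C6={rose,navy,lime}; C8={gold,blue,pink}).
Every remaining group overlaps one of these, and no 5 of the listed groups are pairwise disjoint, so 4 is the maximum.

4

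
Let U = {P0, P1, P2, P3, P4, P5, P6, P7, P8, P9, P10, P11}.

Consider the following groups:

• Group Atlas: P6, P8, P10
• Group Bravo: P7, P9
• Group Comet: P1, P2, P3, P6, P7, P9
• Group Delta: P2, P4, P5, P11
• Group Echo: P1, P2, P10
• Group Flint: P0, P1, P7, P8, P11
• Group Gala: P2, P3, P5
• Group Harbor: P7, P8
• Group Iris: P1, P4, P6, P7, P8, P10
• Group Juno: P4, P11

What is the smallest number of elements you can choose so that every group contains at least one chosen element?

Take H = {P2, P6, P7, P11}. Each listed group contains at least one of these, so H is a hitting set of size 4.
The groups Atlas, Bravo, Gala, Juno are pairwise disjoint, so any hitting set needs a separate element for each — at least 4. Hence 4 is optimal.

4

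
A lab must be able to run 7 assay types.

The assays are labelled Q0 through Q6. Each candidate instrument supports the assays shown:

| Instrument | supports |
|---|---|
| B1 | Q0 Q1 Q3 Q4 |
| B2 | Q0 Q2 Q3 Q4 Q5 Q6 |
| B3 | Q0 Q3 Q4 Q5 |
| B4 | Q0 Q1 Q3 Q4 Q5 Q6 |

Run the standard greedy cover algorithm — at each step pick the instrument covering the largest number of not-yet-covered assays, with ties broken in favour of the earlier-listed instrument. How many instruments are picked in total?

2

Greedy: pick B2 (covers 6 new) → pick B1 (covers 1 new). Total picks: 2.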